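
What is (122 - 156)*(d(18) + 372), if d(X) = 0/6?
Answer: -12648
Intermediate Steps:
d(X) = 0 (d(X) = 0*(⅙) = 0)
(122 - 156)*(d(18) + 372) = (122 - 156)*(0 + 372) = -34*372 = -12648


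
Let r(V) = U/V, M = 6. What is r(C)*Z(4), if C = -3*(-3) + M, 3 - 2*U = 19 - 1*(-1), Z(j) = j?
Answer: -34/15 ≈ -2.2667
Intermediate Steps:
U = -17/2 (U = 3/2 - (19 - 1*(-1))/2 = 3/2 - (19 + 1)/2 = 3/2 - ½*20 = 3/2 - 10 = -17/2 ≈ -8.5000)
C = 15 (C = -3*(-3) + 6 = 9 + 6 = 15)
r(V) = -17/(2*V)
r(C)*Z(4) = -17/2/15*4 = -17/2*1/15*4 = -17/30*4 = -34/15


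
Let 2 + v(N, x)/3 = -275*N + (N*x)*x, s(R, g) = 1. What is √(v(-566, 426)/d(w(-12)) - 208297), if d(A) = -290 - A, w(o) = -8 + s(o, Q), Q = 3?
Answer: √70390944599/283 ≈ 937.50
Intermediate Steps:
w(o) = -7 (w(o) = -8 + 1 = -7)
v(N, x) = -6 - 825*N + 3*N*x² (v(N, x) = -6 + 3*(-275*N + (N*x)*x) = -6 + 3*(-275*N + N*x²) = -6 + (-825*N + 3*N*x²) = -6 - 825*N + 3*N*x²)
√(v(-566, 426)/d(w(-12)) - 208297) = √((-6 - 825*(-566) + 3*(-566)*426²)/(-290 - 1*(-7)) - 208297) = √((-6 + 466950 + 3*(-566)*181476)/(-290 + 7) - 208297) = √((-6 + 466950 - 308146248)/(-283) - 208297) = √(-307679304*(-1/283) - 208297) = √(307679304/283 - 208297) = √(248731253/283) = √70390944599/283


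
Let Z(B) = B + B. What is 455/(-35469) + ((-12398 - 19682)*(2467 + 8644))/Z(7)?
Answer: -903042969935/35469 ≈ -2.5460e+7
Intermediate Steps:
Z(B) = 2*B
455/(-35469) + ((-12398 - 19682)*(2467 + 8644))/Z(7) = 455/(-35469) + ((-12398 - 19682)*(2467 + 8644))/((2*7)) = 455*(-1/35469) - 32080*11111/14 = -65/5067 - 356440880*1/14 = -65/5067 - 178220440/7 = -903042969935/35469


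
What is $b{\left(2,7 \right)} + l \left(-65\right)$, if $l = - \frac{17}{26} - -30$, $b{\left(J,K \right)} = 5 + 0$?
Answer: $- \frac{3805}{2} \approx -1902.5$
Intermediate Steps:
$b{\left(J,K \right)} = 5$
$l = \frac{763}{26}$ ($l = \left(-17\right) \frac{1}{26} + 30 = - \frac{17}{26} + 30 = \frac{763}{26} \approx 29.346$)
$b{\left(2,7 \right)} + l \left(-65\right) = 5 + \frac{763}{26} \left(-65\right) = 5 - \frac{3815}{2} = - \frac{3805}{2}$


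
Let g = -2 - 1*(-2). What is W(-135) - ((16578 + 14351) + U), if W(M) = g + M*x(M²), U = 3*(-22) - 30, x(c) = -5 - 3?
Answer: -29753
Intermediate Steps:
x(c) = -8
g = 0 (g = -2 + 2 = 0)
U = -96 (U = -66 - 30 = -96)
W(M) = -8*M (W(M) = 0 + M*(-8) = 0 - 8*M = -8*M)
W(-135) - ((16578 + 14351) + U) = -8*(-135) - ((16578 + 14351) - 96) = 1080 - (30929 - 96) = 1080 - 1*30833 = 1080 - 30833 = -29753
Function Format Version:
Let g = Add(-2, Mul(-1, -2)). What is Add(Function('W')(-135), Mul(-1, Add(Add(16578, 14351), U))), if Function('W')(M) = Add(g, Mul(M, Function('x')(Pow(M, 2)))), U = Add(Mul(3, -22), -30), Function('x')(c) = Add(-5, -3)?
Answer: -29753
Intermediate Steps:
Function('x')(c) = -8
g = 0 (g = Add(-2, 2) = 0)
U = -96 (U = Add(-66, -30) = -96)
Function('W')(M) = Mul(-8, M) (Function('W')(M) = Add(0, Mul(M, -8)) = Add(0, Mul(-8, M)) = Mul(-8, M))
Add(Function('W')(-135), Mul(-1, Add(Add(16578, 14351), U))) = Add(Mul(-8, -135), Mul(-1, Add(Add(16578, 14351), -96))) = Add(1080, Mul(-1, Add(30929, -96))) = Add(1080, Mul(-1, 30833)) = Add(1080, -30833) = -29753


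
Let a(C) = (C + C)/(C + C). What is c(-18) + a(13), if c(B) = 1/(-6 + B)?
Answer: 23/24 ≈ 0.95833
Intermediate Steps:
a(C) = 1 (a(C) = (2*C)/((2*C)) = (2*C)*(1/(2*C)) = 1)
c(-18) + a(13) = 1/(-6 - 18) + 1 = 1/(-24) + 1 = -1/24 + 1 = 23/24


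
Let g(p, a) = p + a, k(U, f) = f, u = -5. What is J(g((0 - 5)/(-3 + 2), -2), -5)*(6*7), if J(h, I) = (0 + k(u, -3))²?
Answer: 378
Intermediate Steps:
g(p, a) = a + p
J(h, I) = 9 (J(h, I) = (0 - 3)² = (-3)² = 9)
J(g((0 - 5)/(-3 + 2), -2), -5)*(6*7) = 9*(6*7) = 9*42 = 378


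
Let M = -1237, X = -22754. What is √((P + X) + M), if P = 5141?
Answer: 5*I*√754 ≈ 137.3*I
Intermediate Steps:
√((P + X) + M) = √((5141 - 22754) - 1237) = √(-17613 - 1237) = √(-18850) = 5*I*√754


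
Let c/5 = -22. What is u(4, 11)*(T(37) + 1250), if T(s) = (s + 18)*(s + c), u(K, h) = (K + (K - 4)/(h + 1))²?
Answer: -44240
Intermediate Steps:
c = -110 (c = 5*(-22) = -110)
u(K, h) = (K + (-4 + K)/(1 + h))²
T(s) = (-110 + s)*(18 + s) (T(s) = (s + 18)*(s - 110) = (18 + s)*(-110 + s) = (-110 + s)*(18 + s))
u(4, 11)*(T(37) + 1250) = ((-4 + 2*4 + 4*11)²/(1 + 11)²)*((-1980 + 37² - 92*37) + 1250) = ((-4 + 8 + 44)²/12²)*((-1980 + 1369 - 3404) + 1250) = ((1/144)*48²)*(-4015 + 1250) = ((1/144)*2304)*(-2765) = 16*(-2765) = -44240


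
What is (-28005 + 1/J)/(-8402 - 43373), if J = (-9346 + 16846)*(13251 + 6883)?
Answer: 4228895024999/7818283875000 ≈ 0.54090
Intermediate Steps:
J = 151005000 (J = 7500*20134 = 151005000)
(-28005 + 1/J)/(-8402 - 43373) = (-28005 + 1/151005000)/(-8402 - 43373) = (-28005 + 1/151005000)/(-51775) = -4228895024999/151005000*(-1/51775) = 4228895024999/7818283875000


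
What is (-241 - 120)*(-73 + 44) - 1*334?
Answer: 10135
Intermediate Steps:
(-241 - 120)*(-73 + 44) - 1*334 = -361*(-29) - 334 = 10469 - 334 = 10135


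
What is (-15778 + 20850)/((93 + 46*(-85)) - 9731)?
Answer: -1268/3387 ≈ -0.37437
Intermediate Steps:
(-15778 + 20850)/((93 + 46*(-85)) - 9731) = 5072/((93 - 3910) - 9731) = 5072/(-3817 - 9731) = 5072/(-13548) = 5072*(-1/13548) = -1268/3387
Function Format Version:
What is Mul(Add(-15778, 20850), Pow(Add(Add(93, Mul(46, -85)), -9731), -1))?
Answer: Rational(-1268, 3387) ≈ -0.37437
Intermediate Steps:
Mul(Add(-15778, 20850), Pow(Add(Add(93, Mul(46, -85)), -9731), -1)) = Mul(5072, Pow(Add(Add(93, -3910), -9731), -1)) = Mul(5072, Pow(Add(-3817, -9731), -1)) = Mul(5072, Pow(-13548, -1)) = Mul(5072, Rational(-1, 13548)) = Rational(-1268, 3387)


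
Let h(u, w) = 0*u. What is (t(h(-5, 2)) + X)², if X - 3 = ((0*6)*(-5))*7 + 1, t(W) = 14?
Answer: 324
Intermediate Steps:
h(u, w) = 0
X = 4 (X = 3 + (((0*6)*(-5))*7 + 1) = 3 + ((0*(-5))*7 + 1) = 3 + (0*7 + 1) = 3 + (0 + 1) = 3 + 1 = 4)
(t(h(-5, 2)) + X)² = (14 + 4)² = 18² = 324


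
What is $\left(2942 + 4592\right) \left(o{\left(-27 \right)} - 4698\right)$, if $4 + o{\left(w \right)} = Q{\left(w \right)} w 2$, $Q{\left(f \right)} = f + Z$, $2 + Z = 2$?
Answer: $-24440296$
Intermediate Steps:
$Z = 0$ ($Z = -2 + 2 = 0$)
$Q{\left(f \right)} = f$ ($Q{\left(f \right)} = f + 0 = f$)
$o{\left(w \right)} = -4 + 2 w^{2}$ ($o{\left(w \right)} = -4 + w w 2 = -4 + w^{2} \cdot 2 = -4 + 2 w^{2}$)
$\left(2942 + 4592\right) \left(o{\left(-27 \right)} - 4698\right) = \left(2942 + 4592\right) \left(\left(-4 + 2 \left(-27\right)^{2}\right) - 4698\right) = 7534 \left(\left(-4 + 2 \cdot 729\right) - 4698\right) = 7534 \left(\left(-4 + 1458\right) - 4698\right) = 7534 \left(1454 - 4698\right) = 7534 \left(-3244\right) = -24440296$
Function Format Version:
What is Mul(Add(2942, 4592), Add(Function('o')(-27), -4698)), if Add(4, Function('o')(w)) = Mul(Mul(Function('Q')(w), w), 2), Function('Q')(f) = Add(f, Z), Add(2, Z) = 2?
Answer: -24440296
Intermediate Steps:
Z = 0 (Z = Add(-2, 2) = 0)
Function('Q')(f) = f (Function('Q')(f) = Add(f, 0) = f)
Function('o')(w) = Add(-4, Mul(2, Pow(w, 2))) (Function('o')(w) = Add(-4, Mul(Mul(w, w), 2)) = Add(-4, Mul(Pow(w, 2), 2)) = Add(-4, Mul(2, Pow(w, 2))))
Mul(Add(2942, 4592), Add(Function('o')(-27), -4698)) = Mul(Add(2942, 4592), Add(Add(-4, Mul(2, Pow(-27, 2))), -4698)) = Mul(7534, Add(Add(-4, Mul(2, 729)), -4698)) = Mul(7534, Add(Add(-4, 1458), -4698)) = Mul(7534, Add(1454, -4698)) = Mul(7534, -3244) = -24440296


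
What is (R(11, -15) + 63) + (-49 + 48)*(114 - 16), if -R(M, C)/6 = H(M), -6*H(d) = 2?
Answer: -33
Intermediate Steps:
H(d) = -⅓ (H(d) = -⅙*2 = -⅓)
R(M, C) = 2 (R(M, C) = -6*(-⅓) = 2)
(R(11, -15) + 63) + (-49 + 48)*(114 - 16) = (2 + 63) + (-49 + 48)*(114 - 16) = 65 - 1*98 = 65 - 98 = -33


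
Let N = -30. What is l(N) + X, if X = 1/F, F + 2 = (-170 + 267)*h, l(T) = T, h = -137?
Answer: -398731/13291 ≈ -30.000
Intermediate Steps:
F = -13291 (F = -2 + (-170 + 267)*(-137) = -2 + 97*(-137) = -2 - 13289 = -13291)
X = -1/13291 (X = 1/(-13291) = -1/13291 ≈ -7.5239e-5)
l(N) + X = -30 - 1/13291 = -398731/13291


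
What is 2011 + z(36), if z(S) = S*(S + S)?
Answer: 4603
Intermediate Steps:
z(S) = 2*S² (z(S) = S*(2*S) = 2*S²)
2011 + z(36) = 2011 + 2*36² = 2011 + 2*1296 = 2011 + 2592 = 4603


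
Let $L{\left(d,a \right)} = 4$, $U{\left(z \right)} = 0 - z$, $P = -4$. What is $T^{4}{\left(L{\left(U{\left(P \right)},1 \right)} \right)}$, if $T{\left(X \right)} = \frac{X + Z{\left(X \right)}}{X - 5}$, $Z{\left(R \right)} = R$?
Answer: $4096$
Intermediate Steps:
$U{\left(z \right)} = - z$
$T{\left(X \right)} = \frac{2 X}{-5 + X}$ ($T{\left(X \right)} = \frac{X + X}{X - 5} = \frac{2 X}{-5 + X}$)
$T^{4}{\left(L{\left(U{\left(P \right)},1 \right)} \right)} = \left(2 \cdot 4 \frac{1}{-5 + 4}\right)^{4} = \left(2 \cdot 4 \frac{1}{-1}\right)^{4} = \left(2 \cdot 4 \left(-1\right)\right)^{4} = \left(-8\right)^{4} = 4096$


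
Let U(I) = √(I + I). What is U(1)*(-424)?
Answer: -424*√2 ≈ -599.63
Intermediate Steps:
U(I) = √2*√I (U(I) = √(2*I) = √2*√I)
U(1)*(-424) = (√2*√1)*(-424) = (√2*1)*(-424) = √2*(-424) = -424*√2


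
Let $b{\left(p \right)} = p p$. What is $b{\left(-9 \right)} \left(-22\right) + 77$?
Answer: $-1705$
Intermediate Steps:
$b{\left(p \right)} = p^{2}$
$b{\left(-9 \right)} \left(-22\right) + 77 = \left(-9\right)^{2} \left(-22\right) + 77 = 81 \left(-22\right) + 77 = -1782 + 77 = -1705$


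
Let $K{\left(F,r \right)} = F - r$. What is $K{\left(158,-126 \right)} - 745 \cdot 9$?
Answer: $-6421$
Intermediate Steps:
$K{\left(158,-126 \right)} - 745 \cdot 9 = \left(158 - -126\right) - 745 \cdot 9 = \left(158 + 126\right) - 6705 = 284 - 6705 = -6421$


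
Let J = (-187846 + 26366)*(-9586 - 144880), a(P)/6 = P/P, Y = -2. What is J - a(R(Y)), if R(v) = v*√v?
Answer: 24943169674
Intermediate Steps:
R(v) = v^(3/2)
a(P) = 6 (a(P) = 6*(P/P) = 6*1 = 6)
J = 24943169680 (J = -161480*(-154466) = 24943169680)
J - a(R(Y)) = 24943169680 - 1*6 = 24943169680 - 6 = 24943169674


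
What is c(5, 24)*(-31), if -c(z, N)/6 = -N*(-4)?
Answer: 17856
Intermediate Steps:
c(z, N) = -24*N (c(z, N) = -6*(-N)*(-4) = -24*N)
c(5, 24)*(-31) = -24*24*(-31) = -576*(-31) = 17856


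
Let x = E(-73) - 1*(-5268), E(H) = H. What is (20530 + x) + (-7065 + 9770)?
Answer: 28430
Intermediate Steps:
x = 5195 (x = -73 - 1*(-5268) = -73 + 5268 = 5195)
(20530 + x) + (-7065 + 9770) = (20530 + 5195) + (-7065 + 9770) = 25725 + 2705 = 28430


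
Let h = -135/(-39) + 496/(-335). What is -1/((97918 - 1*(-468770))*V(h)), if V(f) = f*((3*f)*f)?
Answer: -82597038875/1091552591598724512 ≈ -7.5669e-8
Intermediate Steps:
h = 8627/4355 (h = -135*(-1/39) + 496*(-1/335) = 45/13 - 496/335 = 8627/4355 ≈ 1.9809)
V(f) = 3*f**3 (V(f) = f*(3*f**2) = 3*f**3)
-1/((97918 - 1*(-468770))*V(h)) = -1/((97918 - 1*(-468770))*(3*(8627/4355)**3)) = -1/((97918 + 468770)*(3*(642065587883/82597038875))) = -1/(566688*1926196763649/82597038875) = -82597038875/(566688*1926196763649) = -1*82597038875/1091552591598724512 = -82597038875/1091552591598724512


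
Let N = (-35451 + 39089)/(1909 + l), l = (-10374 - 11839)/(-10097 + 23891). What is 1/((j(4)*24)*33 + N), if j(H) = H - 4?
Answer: 26310533/50182572 ≈ 0.52430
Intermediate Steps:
l = -22213/13794 ≈ -1.6103
j(H) = -4 + H
N = 50182572/26310533 (N = (-35451 + 39089)/(1909 - 22213/13794) = 3638/(26310533/13794) = 3638*(13794/26310533) = 50182572/26310533 ≈ 1.9073)
1/((j(4)*24)*33 + N) = 1/(((-4 + 4)*24)*33 + 50182572/26310533) = 1/((0*24)*33 + 50182572/26310533) = 1/(0*33 + 50182572/26310533) = 1/(0 + 50182572/26310533) = 1/(50182572/26310533) = 26310533/50182572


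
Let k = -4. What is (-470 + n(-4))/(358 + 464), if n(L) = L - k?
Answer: -235/411 ≈ -0.57178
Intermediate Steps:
n(L) = 4 + L (n(L) = L - 1*(-4) = L + 4 = 4 + L)
(-470 + n(-4))/(358 + 464) = (-470 + (4 - 4))/(358 + 464) = (-470 + 0)/822 = -470*1/822 = -235/411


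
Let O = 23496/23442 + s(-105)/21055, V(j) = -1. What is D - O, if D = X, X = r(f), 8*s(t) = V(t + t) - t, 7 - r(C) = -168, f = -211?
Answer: 14313327704/82261885 ≈ 174.00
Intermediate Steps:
r(C) = 175 (r(C) = 7 - 1*(-168) = 7 + 168 = 175)
s(t) = -⅛ - t/8 (s(t) = (-1 - t)/8 = -⅛ - t/8)
X = 175
O = 82502171/82261885 (O = 23496/23442 + (-⅛ - ⅛*(-105))/21055 = 23496*(1/23442) + (-⅛ + 105/8)*(1/21055) = 3916/3907 + 13*(1/21055) = 3916/3907 + 13/21055 = 82502171/82261885 ≈ 1.0029)
D = 175
D - O = 175 - 1*82502171/82261885 = 175 - 82502171/82261885 = 14313327704/82261885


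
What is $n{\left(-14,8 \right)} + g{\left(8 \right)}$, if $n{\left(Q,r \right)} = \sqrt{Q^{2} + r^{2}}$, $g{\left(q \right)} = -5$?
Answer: $-5 + 2 \sqrt{65} \approx 11.125$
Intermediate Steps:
$n{\left(-14,8 \right)} + g{\left(8 \right)} = \sqrt{\left(-14\right)^{2} + 8^{2}} - 5 = \sqrt{196 + 64} - 5 = \sqrt{260} - 5 = 2 \sqrt{65} - 5 = -5 + 2 \sqrt{65}$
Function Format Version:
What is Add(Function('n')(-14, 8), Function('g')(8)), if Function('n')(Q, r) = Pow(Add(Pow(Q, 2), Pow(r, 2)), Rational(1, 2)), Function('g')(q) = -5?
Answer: Add(-5, Mul(2, Pow(65, Rational(1, 2)))) ≈ 11.125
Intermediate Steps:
Add(Function('n')(-14, 8), Function('g')(8)) = Add(Pow(Add(Pow(-14, 2), Pow(8, 2)), Rational(1, 2)), -5) = Add(Pow(Add(196, 64), Rational(1, 2)), -5) = Add(Pow(260, Rational(1, 2)), -5) = Add(Mul(2, Pow(65, Rational(1, 2))), -5) = Add(-5, Mul(2, Pow(65, Rational(1, 2))))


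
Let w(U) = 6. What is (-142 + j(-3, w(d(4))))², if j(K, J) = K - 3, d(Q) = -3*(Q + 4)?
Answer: 21904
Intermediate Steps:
d(Q) = -12 - 3*Q (d(Q) = -3*(4 + Q) = -12 - 3*Q)
j(K, J) = -3 + K
(-142 + j(-3, w(d(4))))² = (-142 + (-3 - 3))² = (-142 - 6)² = (-148)² = 21904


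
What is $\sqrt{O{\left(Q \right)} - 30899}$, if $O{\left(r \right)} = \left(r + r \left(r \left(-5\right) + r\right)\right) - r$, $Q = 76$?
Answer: $i \sqrt{54003} \approx 232.39 i$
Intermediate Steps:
$O{\left(r \right)} = - 4 r^{2}$ ($O{\left(r \right)} = \left(r + r \left(- 5 r + r\right)\right) - r = \left(r + r \left(- 4 r\right)\right) - r = \left(r - 4 r^{2}\right) - r = - 4 r^{2}$)
$\sqrt{O{\left(Q \right)} - 30899} = \sqrt{- 4 \cdot 76^{2} - 30899} = \sqrt{\left(-4\right) 5776 - 30899} = \sqrt{-23104 - 30899} = \sqrt{-54003} = i \sqrt{54003}$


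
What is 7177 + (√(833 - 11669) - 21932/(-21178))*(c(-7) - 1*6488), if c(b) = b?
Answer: 4773083/10589 - 38970*I*√301 ≈ 450.76 - 6.761e+5*I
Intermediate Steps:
7177 + (√(833 - 11669) - 21932/(-21178))*(c(-7) - 1*6488) = 7177 + (√(833 - 11669) - 21932/(-21178))*(-7 - 1*6488) = 7177 + (√(-10836) - 21932*(-1/21178))*(-7 - 6488) = 7177 + (6*I*√301 + 10966/10589)*(-6495) = 7177 + (10966/10589 + 6*I*√301)*(-6495) = 7177 + (-71224170/10589 - 38970*I*√301) = 4773083/10589 - 38970*I*√301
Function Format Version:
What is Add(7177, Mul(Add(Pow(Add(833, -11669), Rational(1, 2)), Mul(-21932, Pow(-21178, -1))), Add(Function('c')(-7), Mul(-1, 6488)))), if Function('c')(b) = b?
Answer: Add(Rational(4773083, 10589), Mul(-38970, I, Pow(301, Rational(1, 2)))) ≈ Add(450.76, Mul(-6.7610e+5, I))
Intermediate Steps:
Add(7177, Mul(Add(Pow(Add(833, -11669), Rational(1, 2)), Mul(-21932, Pow(-21178, -1))), Add(Function('c')(-7), Mul(-1, 6488)))) = Add(7177, Mul(Add(Pow(Add(833, -11669), Rational(1, 2)), Mul(-21932, Pow(-21178, -1))), Add(-7, Mul(-1, 6488)))) = Add(7177, Mul(Add(Pow(-10836, Rational(1, 2)), Mul(-21932, Rational(-1, 21178))), Add(-7, -6488))) = Add(7177, Mul(Add(Mul(6, I, Pow(301, Rational(1, 2))), Rational(10966, 10589)), -6495)) = Add(7177, Mul(Add(Rational(10966, 10589), Mul(6, I, Pow(301, Rational(1, 2)))), -6495)) = Add(7177, Add(Rational(-71224170, 10589), Mul(-38970, I, Pow(301, Rational(1, 2))))) = Add(Rational(4773083, 10589), Mul(-38970, I, Pow(301, Rational(1, 2))))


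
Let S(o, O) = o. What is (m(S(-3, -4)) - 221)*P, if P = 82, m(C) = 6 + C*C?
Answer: -16892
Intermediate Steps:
m(C) = 6 + C**2
(m(S(-3, -4)) - 221)*P = ((6 + (-3)**2) - 221)*82 = ((6 + 9) - 221)*82 = (15 - 221)*82 = -206*82 = -16892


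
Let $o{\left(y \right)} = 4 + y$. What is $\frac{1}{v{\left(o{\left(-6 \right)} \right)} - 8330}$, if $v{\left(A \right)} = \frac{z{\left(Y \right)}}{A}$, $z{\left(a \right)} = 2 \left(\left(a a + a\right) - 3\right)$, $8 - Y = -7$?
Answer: $- \frac{1}{8567} \approx -0.00011673$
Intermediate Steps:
$Y = 15$ ($Y = 8 - -7 = 8 + 7 = 15$)
$z{\left(a \right)} = -6 + 2 a + 2 a^{2}$ ($z{\left(a \right)} = 2 \left(\left(a^{2} + a\right) - 3\right) = 2 \left(\left(a + a^{2}\right) - 3\right) = 2 \left(-3 + a + a^{2}\right) = -6 + 2 a + 2 a^{2}$)
$v{\left(A \right)} = \frac{474}{A}$ ($v{\left(A \right)} = \frac{-6 + 2 \cdot 15 + 2 \cdot 15^{2}}{A} = \frac{-6 + 30 + 2 \cdot 225}{A} = \frac{-6 + 30 + 450}{A} = \frac{474}{A}$)
$\frac{1}{v{\left(o{\left(-6 \right)} \right)} - 8330} = \frac{1}{\frac{474}{4 - 6} - 8330} = \frac{1}{\frac{474}{-2} - 8330} = \frac{1}{474 \left(- \frac{1}{2}\right) - 8330} = \frac{1}{-237 - 8330} = \frac{1}{-8567} = - \frac{1}{8567}$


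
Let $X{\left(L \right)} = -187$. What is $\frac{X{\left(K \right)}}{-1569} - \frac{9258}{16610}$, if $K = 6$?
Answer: $- \frac{5709866}{13030545} \approx -0.43819$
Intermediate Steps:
$\frac{X{\left(K \right)}}{-1569} - \frac{9258}{16610} = - \frac{187}{-1569} - \frac{9258}{16610} = \left(-187\right) \left(- \frac{1}{1569}\right) - \frac{4629}{8305} = \frac{187}{1569} - \frac{4629}{8305} = - \frac{5709866}{13030545}$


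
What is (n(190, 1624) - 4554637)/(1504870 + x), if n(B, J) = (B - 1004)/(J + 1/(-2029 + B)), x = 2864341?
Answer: -1943226329963/1864114510555 ≈ -1.0424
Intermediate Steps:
n(B, J) = (-1004 + B)/(J + 1/(-2029 + B))
(n(190, 1624) - 4554637)/(1504870 + x) = ((2037116 + 190² - 3033*190)/(1 - 2029*1624 + 190*1624) - 4554637)/(1504870 + 2864341) = ((2037116 + 36100 - 576270)/(1 - 3295096 + 308560) - 4554637)/4369211 = (1496946/(-2986535) - 4554637)*(1/4369211) = (-1/2986535*1496946 - 4554637)*(1/4369211) = (-1496946/2986535 - 4554637)*(1/4369211) = -13602584309741/2986535*1/4369211 = -1943226329963/1864114510555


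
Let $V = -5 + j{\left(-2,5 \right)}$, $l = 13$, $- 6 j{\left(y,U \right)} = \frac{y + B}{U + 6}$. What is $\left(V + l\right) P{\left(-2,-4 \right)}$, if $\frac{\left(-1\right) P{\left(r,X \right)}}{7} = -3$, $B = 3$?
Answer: $\frac{3689}{22} \approx 167.68$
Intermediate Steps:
$P{\left(r,X \right)} = 21$ ($P{\left(r,X \right)} = \left(-7\right) \left(-3\right) = 21$)
$j{\left(y,U \right)} = - \frac{3 + y}{6 \left(6 + U\right)}$ ($j{\left(y,U \right)} = - \frac{\left(y + 3\right) \frac{1}{U + 6}}{6} = - \frac{\left(3 + y\right) \frac{1}{6 + U}}{6} = - \frac{\frac{1}{6 + U} \left(3 + y\right)}{6} = - \frac{3 + y}{6 \left(6 + U\right)}$)
$V = - \frac{331}{66}$ ($V = -5 + \frac{-3 - -2}{6 \left(6 + 5\right)} = -5 + \frac{-3 + 2}{6 \cdot 11} = -5 + \frac{1}{6} \cdot \frac{1}{11} \left(-1\right) = -5 - \frac{1}{66} = - \frac{331}{66} \approx -5.0152$)
$\left(V + l\right) P{\left(-2,-4 \right)} = \left(- \frac{331}{66} + 13\right) 21 = \frac{527}{66} \cdot 21 = \frac{3689}{22}$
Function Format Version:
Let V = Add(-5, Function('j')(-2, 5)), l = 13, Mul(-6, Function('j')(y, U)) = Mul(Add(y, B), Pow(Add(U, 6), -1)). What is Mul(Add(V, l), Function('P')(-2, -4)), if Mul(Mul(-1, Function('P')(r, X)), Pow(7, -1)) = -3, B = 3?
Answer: Rational(3689, 22) ≈ 167.68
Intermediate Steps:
Function('P')(r, X) = 21 (Function('P')(r, X) = Mul(-7, -3) = 21)
Function('j')(y, U) = Mul(Rational(-1, 6), Pow(Add(6, U), -1), Add(3, y)) (Function('j')(y, U) = Mul(Rational(-1, 6), Mul(Add(y, 3), Pow(Add(U, 6), -1))) = Mul(Rational(-1, 6), Mul(Add(3, y), Pow(Add(6, U), -1))) = Mul(Rational(-1, 6), Mul(Pow(Add(6, U), -1), Add(3, y))) = Mul(Rational(-1, 6), Pow(Add(6, U), -1), Add(3, y)))
V = Rational(-331, 66) (V = Add(-5, Mul(Rational(1, 6), Pow(Add(6, 5), -1), Add(-3, Mul(-1, -2)))) = Add(-5, Mul(Rational(1, 6), Pow(11, -1), Add(-3, 2))) = Add(-5, Mul(Rational(1, 6), Rational(1, 11), -1)) = Add(-5, Rational(-1, 66)) = Rational(-331, 66) ≈ -5.0152)
Mul(Add(V, l), Function('P')(-2, -4)) = Mul(Add(Rational(-331, 66), 13), 21) = Mul(Rational(527, 66), 21) = Rational(3689, 22)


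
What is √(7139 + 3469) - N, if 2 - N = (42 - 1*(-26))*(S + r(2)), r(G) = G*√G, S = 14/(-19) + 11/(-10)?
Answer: -12056/95 + 4*√663 + 136*√2 ≈ 168.42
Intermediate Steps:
S = -349/190 (S = 14*(-1/19) + 11*(-⅒) = -14/19 - 11/10 = -349/190 ≈ -1.8368)
r(G) = G^(3/2)
N = 12056/95 - 136*√2 (N = 2 - (42 - 1*(-26))*(-349/190 + 2^(3/2)) = 2 - (42 + 26)*(-349/190 + 2*√2) = 2 - 68*(-349/190 + 2*√2) = 2 - (-11866/95 + 136*√2) = 2 + (11866/95 - 136*√2) = 12056/95 - 136*√2 ≈ -65.428)
√(7139 + 3469) - N = √(7139 + 3469) - (12056/95 - 136*√2) = √10608 + (-12056/95 + 136*√2) = 4*√663 + (-12056/95 + 136*√2) = -12056/95 + 4*√663 + 136*√2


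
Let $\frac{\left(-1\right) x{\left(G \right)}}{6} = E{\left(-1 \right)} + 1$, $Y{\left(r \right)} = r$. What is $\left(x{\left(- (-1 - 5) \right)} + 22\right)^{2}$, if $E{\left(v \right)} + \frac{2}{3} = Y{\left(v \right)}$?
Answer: $676$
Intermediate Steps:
$E{\left(v \right)} = - \frac{2}{3} + v$
$x{\left(G \right)} = 4$ ($x{\left(G \right)} = - 6 \left(\left(- \frac{2}{3} - 1\right) + 1\right) = - 6 \left(- \frac{5}{3} + 1\right) = \left(-6\right) \left(- \frac{2}{3}\right) = 4$)
$\left(x{\left(- (-1 - 5) \right)} + 22\right)^{2} = \left(4 + 22\right)^{2} = 26^{2} = 676$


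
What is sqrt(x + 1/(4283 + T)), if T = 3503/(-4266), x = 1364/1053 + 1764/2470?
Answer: 8*sqrt(2071439864772415241)/8121852765 ≈ 1.4177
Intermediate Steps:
x = 201022/100035 (x = 1364*(1/1053) + 1764*(1/2470) = 1364/1053 + 882/1235 = 201022/100035 ≈ 2.0095)
T = -3503/4266 (T = 3503*(-1/4266) = -3503/4266 ≈ -0.82114)
sqrt(x + 1/(4283 + T)) = sqrt(201022/100035 + 1/(4283 - 3503/4266)) = sqrt(201022/100035 + 1/(18267775/4266)) = sqrt(201022/100035 + 4266/18267775) = sqrt(734530283072/365483374425) = 8*sqrt(2071439864772415241)/8121852765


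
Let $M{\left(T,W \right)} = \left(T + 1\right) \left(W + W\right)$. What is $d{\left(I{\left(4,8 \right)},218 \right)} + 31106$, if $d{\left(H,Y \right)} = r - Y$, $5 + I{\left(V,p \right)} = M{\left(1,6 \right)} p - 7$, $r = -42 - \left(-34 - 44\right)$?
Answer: $30924$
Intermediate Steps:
$M{\left(T,W \right)} = 2 W \left(1 + T\right)$ ($M{\left(T,W \right)} = \left(1 + T\right) 2 W = 2 W \left(1 + T\right)$)
$r = 36$ ($r = -42 - \left(-34 - 44\right) = -42 - -78 = -42 + 78 = 36$)
$I{\left(V,p \right)} = -12 + 24 p$ ($I{\left(V,p \right)} = -5 + \left(2 \cdot 6 \left(1 + 1\right) p - 7\right) = -5 + \left(2 \cdot 6 \cdot 2 p - 7\right) = -5 + \left(24 p - 7\right) = -5 + \left(-7 + 24 p\right) = -12 + 24 p$)
$d{\left(H,Y \right)} = 36 - Y$
$d{\left(I{\left(4,8 \right)},218 \right)} + 31106 = \left(36 - 218\right) + 31106 = -182 + 31106 = 30924$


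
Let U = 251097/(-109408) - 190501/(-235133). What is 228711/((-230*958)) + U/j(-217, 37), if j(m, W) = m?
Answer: -317085950142771287/307507527715504480 ≈ -1.0311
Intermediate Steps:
U = -38198857493/25725431264 (U = 251097*(-1/109408) - 190501*(-1/235133) = -251097/109408 + 190501/235133 = -38198857493/25725431264 ≈ -1.4849)
228711/((-230*958)) + U/j(-217, 37) = 228711/((-230*958)) - 38198857493/25725431264/(-217) = 228711/(-220340) - 38198857493/25725431264*(-1/217) = 228711*(-1/220340) + 38198857493/5582418584288 = -228711/220340 + 38198857493/5582418584288 = -317085950142771287/307507527715504480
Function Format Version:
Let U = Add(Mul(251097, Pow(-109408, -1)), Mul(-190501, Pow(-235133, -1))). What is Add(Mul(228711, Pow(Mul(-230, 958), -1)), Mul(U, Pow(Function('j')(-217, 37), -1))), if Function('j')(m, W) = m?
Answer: Rational(-317085950142771287, 307507527715504480) ≈ -1.0311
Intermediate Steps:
U = Rational(-38198857493, 25725431264) (U = Add(Mul(251097, Rational(-1, 109408)), Mul(-190501, Rational(-1, 235133))) = Add(Rational(-251097, 109408), Rational(190501, 235133)) = Rational(-38198857493, 25725431264) ≈ -1.4849)
Add(Mul(228711, Pow(Mul(-230, 958), -1)), Mul(U, Pow(Function('j')(-217, 37), -1))) = Add(Mul(228711, Pow(Mul(-230, 958), -1)), Mul(Rational(-38198857493, 25725431264), Pow(-217, -1))) = Add(Mul(228711, Pow(-220340, -1)), Mul(Rational(-38198857493, 25725431264), Rational(-1, 217))) = Add(Mul(228711, Rational(-1, 220340)), Rational(38198857493, 5582418584288)) = Add(Rational(-228711, 220340), Rational(38198857493, 5582418584288)) = Rational(-317085950142771287, 307507527715504480)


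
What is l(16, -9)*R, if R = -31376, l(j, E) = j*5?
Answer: -2510080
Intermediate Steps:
l(j, E) = 5*j
l(16, -9)*R = (5*16)*(-31376) = 80*(-31376) = -2510080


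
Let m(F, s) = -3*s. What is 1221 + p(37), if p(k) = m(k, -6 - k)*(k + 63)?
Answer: 14121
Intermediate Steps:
p(k) = (18 + 3*k)*(63 + k) (p(k) = (-3*(-6 - k))*(k + 63) = (18 + 3*k)*(63 + k))
1221 + p(37) = 1221 + 3*(6 + 37)*(63 + 37) = 1221 + 3*43*100 = 1221 + 12900 = 14121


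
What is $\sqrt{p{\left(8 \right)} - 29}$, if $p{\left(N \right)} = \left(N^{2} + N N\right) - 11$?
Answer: $2 \sqrt{22} \approx 9.3808$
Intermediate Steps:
$p{\left(N \right)} = -11 + 2 N^{2}$ ($p{\left(N \right)} = \left(N^{2} + N^{2}\right) - 11 = 2 N^{2} - 11 = -11 + 2 N^{2}$)
$\sqrt{p{\left(8 \right)} - 29} = \sqrt{\left(-11 + 2 \cdot 8^{2}\right) - 29} = \sqrt{\left(-11 + 2 \cdot 64\right) - 29} = \sqrt{\left(-11 + 128\right) - 29} = \sqrt{117 - 29} = \sqrt{88} = 2 \sqrt{22}$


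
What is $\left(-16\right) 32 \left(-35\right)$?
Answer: $17920$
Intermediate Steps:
$\left(-16\right) 32 \left(-35\right) = \left(-512\right) \left(-35\right) = 17920$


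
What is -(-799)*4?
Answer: 3196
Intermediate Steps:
-(-799)*4 = -1*(-3196) = 3196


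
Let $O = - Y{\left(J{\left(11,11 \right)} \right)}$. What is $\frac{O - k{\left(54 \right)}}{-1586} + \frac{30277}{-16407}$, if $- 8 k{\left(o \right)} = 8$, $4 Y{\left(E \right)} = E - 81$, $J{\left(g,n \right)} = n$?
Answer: $- \frac{96645703}{52043004} \approx -1.857$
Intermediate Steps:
$Y{\left(E \right)} = - \frac{81}{4} + \frac{E}{4}$ ($Y{\left(E \right)} = \frac{E - 81}{4} = \frac{-81 + E}{4} = - \frac{81}{4} + \frac{E}{4}$)
$O = \frac{35}{2}$ ($O = - (- \frac{81}{4} + \frac{1}{4} \cdot 11) = - (- \frac{81}{4} + \frac{11}{4}) = \left(-1\right) \left(- \frac{35}{2}\right) = \frac{35}{2} \approx 17.5$)
$k{\left(o \right)} = -1$ ($k{\left(o \right)} = \left(- \frac{1}{8}\right) 8 = -1$)
$\frac{O - k{\left(54 \right)}}{-1586} + \frac{30277}{-16407} = \frac{\frac{35}{2} - -1}{-1586} + \frac{30277}{-16407} = \left(\frac{35}{2} + 1\right) \left(- \frac{1}{1586}\right) + 30277 \left(- \frac{1}{16407}\right) = \frac{37}{2} \left(- \frac{1}{1586}\right) - \frac{30277}{16407} = - \frac{37}{3172} - \frac{30277}{16407} = - \frac{96645703}{52043004}$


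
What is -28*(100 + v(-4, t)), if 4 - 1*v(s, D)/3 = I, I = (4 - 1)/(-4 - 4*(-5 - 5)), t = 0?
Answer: -3129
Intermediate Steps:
I = 1/12 (I = 3/(-4 - 4*(-10)) = 3/(-4 + 40) = 3/36 = 3*(1/36) = 1/12 ≈ 0.083333)
v(s, D) = 47/4 (v(s, D) = 12 - 3*1/12 = 12 - ¼ = 47/4)
-28*(100 + v(-4, t)) = -28*(100 + 47/4) = -28*447/4 = -3129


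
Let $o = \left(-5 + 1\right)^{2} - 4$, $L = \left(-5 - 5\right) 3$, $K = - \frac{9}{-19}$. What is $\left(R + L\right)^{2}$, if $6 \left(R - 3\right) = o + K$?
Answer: $\frac{896809}{1444} \approx 621.06$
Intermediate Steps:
$K = \frac{9}{19}$ ($K = \left(-9\right) \left(- \frac{1}{19}\right) = \frac{9}{19} \approx 0.47368$)
$L = -30$ ($L = \left(-10\right) 3 = -30$)
$o = 12$ ($o = \left(-4\right)^{2} - 4 = 16 - 4 = 12$)
$R = \frac{193}{38}$ ($R = 3 + \frac{12 + \frac{9}{19}}{6} = 3 + \frac{1}{6} \cdot \frac{237}{19} = 3 + \frac{79}{38} = \frac{193}{38} \approx 5.0789$)
$\left(R + L\right)^{2} = \left(\frac{193}{38} - 30\right)^{2} = \left(- \frac{947}{38}\right)^{2} = \frac{896809}{1444}$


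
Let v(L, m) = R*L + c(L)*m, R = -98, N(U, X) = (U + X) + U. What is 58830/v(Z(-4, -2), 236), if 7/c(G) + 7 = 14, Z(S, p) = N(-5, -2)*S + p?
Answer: -9805/712 ≈ -13.771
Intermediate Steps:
N(U, X) = X + 2*U
Z(S, p) = p - 12*S (Z(S, p) = (-2 + 2*(-5))*S + p = (-2 - 10)*S + p = -12*S + p = p - 12*S)
c(G) = 1 (c(G) = 7/(-7 + 14) = 7/7 = 7*(1/7) = 1)
v(L, m) = m - 98*L (v(L, m) = -98*L + 1*m = -98*L + m = m - 98*L)
58830/v(Z(-4, -2), 236) = 58830/(236 - 98*(-2 - 12*(-4))) = 58830/(236 - 98*(-2 + 48)) = 58830/(236 - 98*46) = 58830/(236 - 4508) = 58830/(-4272) = 58830*(-1/4272) = -9805/712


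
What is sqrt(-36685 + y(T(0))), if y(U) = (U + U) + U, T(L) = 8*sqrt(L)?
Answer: I*sqrt(36685) ≈ 191.53*I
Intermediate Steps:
y(U) = 3*U (y(U) = 2*U + U = 3*U)
sqrt(-36685 + y(T(0))) = sqrt(-36685 + 3*(8*sqrt(0))) = sqrt(-36685 + 3*(8*0)) = sqrt(-36685 + 3*0) = sqrt(-36685 + 0) = sqrt(-36685) = I*sqrt(36685)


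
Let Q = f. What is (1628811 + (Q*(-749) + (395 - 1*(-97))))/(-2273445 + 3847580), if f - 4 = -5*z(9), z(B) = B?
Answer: 1660012/1574135 ≈ 1.0546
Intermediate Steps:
f = -41 (f = 4 - 5*9 = 4 - 45 = -41)
Q = -41
(1628811 + (Q*(-749) + (395 - 1*(-97))))/(-2273445 + 3847580) = (1628811 + (-41*(-749) + (395 - 1*(-97))))/(-2273445 + 3847580) = (1628811 + (30709 + (395 + 97)))/1574135 = (1628811 + (30709 + 492))*(1/1574135) = (1628811 + 31201)*(1/1574135) = 1660012*(1/1574135) = 1660012/1574135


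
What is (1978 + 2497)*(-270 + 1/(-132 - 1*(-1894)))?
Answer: -2128932025/1762 ≈ -1.2082e+6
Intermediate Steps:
(1978 + 2497)*(-270 + 1/(-132 - 1*(-1894))) = 4475*(-270 + 1/(-132 + 1894)) = 4475*(-270 + 1/1762) = 4475*(-475739/1762) = -2128932025/1762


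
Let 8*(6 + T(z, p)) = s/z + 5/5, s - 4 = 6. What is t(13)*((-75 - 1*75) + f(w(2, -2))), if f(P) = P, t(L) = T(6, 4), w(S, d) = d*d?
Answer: 2482/3 ≈ 827.33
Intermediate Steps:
s = 10 (s = 4 + 6 = 10)
w(S, d) = d²
T(z, p) = -47/8 + 5/(4*z) (T(z, p) = -6 + (10/z + 5/5)/8 = -6 + (10/z + 5*(⅕))/8 = -6 + (10/z + 1)/8 = -6 + (1 + 10/z)/8 = -6 + (⅛ + 5/(4*z)) = -47/8 + 5/(4*z))
t(L) = -17/3 (t(L) = (⅛)*(10 - 47*6)/6 = (⅛)*(⅙)*(10 - 282) = (⅛)*(⅙)*(-272) = -17/3)
t(13)*((-75 - 1*75) + f(w(2, -2))) = -17*((-75 - 1*75) + (-2)²)/3 = -17*((-75 - 75) + 4)/3 = -17*(-150 + 4)/3 = -17/3*(-146) = 2482/3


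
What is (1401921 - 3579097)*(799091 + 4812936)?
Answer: -12218370495752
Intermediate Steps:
(1401921 - 3579097)*(799091 + 4812936) = -2177176*5612027 = -12218370495752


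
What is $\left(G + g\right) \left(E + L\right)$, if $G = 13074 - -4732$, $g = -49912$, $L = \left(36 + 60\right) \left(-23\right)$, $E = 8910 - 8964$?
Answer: $72623772$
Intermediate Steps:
$E = -54$
$L = -2208$ ($L = 96 \left(-23\right) = -2208$)
$G = 17806$ ($G = 13074 + 4732 = 17806$)
$\left(G + g\right) \left(E + L\right) = \left(17806 - 49912\right) \left(-54 - 2208\right) = \left(-32106\right) \left(-2262\right) = 72623772$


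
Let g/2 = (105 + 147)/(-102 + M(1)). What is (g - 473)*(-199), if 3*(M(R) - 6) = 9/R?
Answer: 2951369/31 ≈ 95206.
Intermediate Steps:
M(R) = 6 + 3/R (M(R) = 6 + (9/R)/3 = 6 + 3/R)
g = -168/31 (g = 2*((105 + 147)/(-102 + (6 + 3/1))) = 2*(252/(-102 + (6 + 3*1))) = 2*(252/(-102 + (6 + 3))) = 2*(252/(-102 + 9)) = 2*(252/(-93)) = 2*(252*(-1/93)) = 2*(-84/31) = -168/31 ≈ -5.4194)
(g - 473)*(-199) = (-168/31 - 473)*(-199) = -14831/31*(-199) = 2951369/31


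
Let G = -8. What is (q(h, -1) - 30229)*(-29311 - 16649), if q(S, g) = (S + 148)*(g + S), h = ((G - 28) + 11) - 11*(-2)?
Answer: 1415981640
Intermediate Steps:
h = -3 (h = ((-8 - 28) + 11) - 11*(-2) = (-36 + 11) + 22 = -25 + 22 = -3)
q(S, g) = (148 + S)*(S + g)
(q(h, -1) - 30229)*(-29311 - 16649) = (((-3)² + 148*(-3) + 148*(-1) - 3*(-1)) - 30229)*(-29311 - 16649) = ((9 - 444 - 148 + 3) - 30229)*(-45960) = (-580 - 30229)*(-45960) = -30809*(-45960) = 1415981640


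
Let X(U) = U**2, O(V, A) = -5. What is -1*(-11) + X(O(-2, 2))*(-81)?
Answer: -2014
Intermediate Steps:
-1*(-11) + X(O(-2, 2))*(-81) = -1*(-11) + (-5)**2*(-81) = 11 + 25*(-81) = 11 - 2025 = -2014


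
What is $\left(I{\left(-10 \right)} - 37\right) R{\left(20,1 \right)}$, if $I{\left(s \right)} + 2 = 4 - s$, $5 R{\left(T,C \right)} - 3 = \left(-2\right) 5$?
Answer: $35$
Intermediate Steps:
$R{\left(T,C \right)} = - \frac{7}{5}$ ($R{\left(T,C \right)} = \frac{3}{5} + \frac{\left(-2\right) 5}{5} = \frac{3}{5} + \frac{1}{5} \left(-10\right) = \frac{3}{5} - 2 = - \frac{7}{5}$)
$I{\left(s \right)} = 2 - s$ ($I{\left(s \right)} = -2 - \left(-4 + s\right) = 2 - s$)
$\left(I{\left(-10 \right)} - 37\right) R{\left(20,1 \right)} = \left(\left(2 - -10\right) - 37\right) \left(- \frac{7}{5}\right) = \left(\left(2 + 10\right) - 37\right) \left(- \frac{7}{5}\right) = \left(12 - 37\right) \left(- \frac{7}{5}\right) = \left(-25\right) \left(- \frac{7}{5}\right) = 35$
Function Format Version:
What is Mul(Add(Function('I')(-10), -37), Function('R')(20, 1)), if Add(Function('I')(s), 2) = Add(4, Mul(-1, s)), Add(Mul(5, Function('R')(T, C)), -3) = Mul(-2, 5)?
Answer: 35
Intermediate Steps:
Function('R')(T, C) = Rational(-7, 5) (Function('R')(T, C) = Add(Rational(3, 5), Mul(Rational(1, 5), Mul(-2, 5))) = Add(Rational(3, 5), Mul(Rational(1, 5), -10)) = Add(Rational(3, 5), -2) = Rational(-7, 5))
Function('I')(s) = Add(2, Mul(-1, s)) (Function('I')(s) = Add(-2, Add(4, Mul(-1, s))) = Add(2, Mul(-1, s)))
Mul(Add(Function('I')(-10), -37), Function('R')(20, 1)) = Mul(Add(Add(2, Mul(-1, -10)), -37), Rational(-7, 5)) = Mul(Add(Add(2, 10), -37), Rational(-7, 5)) = Mul(Add(12, -37), Rational(-7, 5)) = Mul(-25, Rational(-7, 5)) = 35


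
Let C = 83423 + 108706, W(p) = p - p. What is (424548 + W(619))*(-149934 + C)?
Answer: 17913802860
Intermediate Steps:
W(p) = 0
C = 192129
(424548 + W(619))*(-149934 + C) = (424548 + 0)*(-149934 + 192129) = 424548*42195 = 17913802860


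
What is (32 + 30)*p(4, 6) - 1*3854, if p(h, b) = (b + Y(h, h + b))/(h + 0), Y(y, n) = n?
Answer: -3606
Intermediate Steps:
p(h, b) = (h + 2*b)/h (p(h, b) = (b + (h + b))/(h + 0) = (b + (b + h))/h = (h + 2*b)/h)
(32 + 30)*p(4, 6) - 1*3854 = (32 + 30)*((4 + 2*6)/4) - 1*3854 = 62*((4 + 12)/4) - 3854 = 62*((¼)*16) - 3854 = 62*4 - 3854 = 248 - 3854 = -3606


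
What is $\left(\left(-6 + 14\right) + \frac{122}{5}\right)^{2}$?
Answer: $\frac{26244}{25} \approx 1049.8$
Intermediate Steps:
$\left(\left(-6 + 14\right) + \frac{122}{5}\right)^{2} = \left(8 + 122 \cdot \frac{1}{5}\right)^{2} = \left(8 + \frac{122}{5}\right)^{2} = \left(\frac{162}{5}\right)^{2} = \frac{26244}{25}$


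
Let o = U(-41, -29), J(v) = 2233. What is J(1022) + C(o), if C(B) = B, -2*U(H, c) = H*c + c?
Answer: 1653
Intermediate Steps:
U(H, c) = -c/2 - H*c/2 (U(H, c) = -(H*c + c)/2 = -(c + H*c)/2 = -c/2 - H*c/2)
o = -580 (o = -½*(-29)*(1 - 41) = -½*(-29)*(-40) = -580)
J(1022) + C(o) = 2233 - 580 = 1653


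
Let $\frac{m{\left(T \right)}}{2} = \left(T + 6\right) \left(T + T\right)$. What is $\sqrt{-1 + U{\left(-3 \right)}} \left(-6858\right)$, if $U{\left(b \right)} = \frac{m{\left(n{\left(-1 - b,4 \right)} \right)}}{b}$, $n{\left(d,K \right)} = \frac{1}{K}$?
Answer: $- 1143 i \sqrt{111} \approx - 12042.0 i$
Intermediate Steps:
$m{\left(T \right)} = 4 T \left(6 + T\right)$ ($m{\left(T \right)} = 2 \left(T + 6\right) \left(T + T\right) = 2 \left(6 + T\right) 2 T = 2 \cdot 2 T \left(6 + T\right) = 4 T \left(6 + T\right)$)
$U{\left(b \right)} = \frac{25}{4 b}$ ($U{\left(b \right)} = \frac{4 \cdot \frac{1}{4} \left(6 + \frac{1}{4}\right)}{b} = \frac{4 \cdot \frac{1}{4} \cdot \frac{25}{4}}{b} = \frac{25}{4 b}$)
$\sqrt{-1 + U{\left(-3 \right)}} \left(-6858\right) = \sqrt{-1 + \frac{25}{4 \left(-3\right)}} \left(-6858\right) = \sqrt{-1 + \frac{25}{4} \left(- \frac{1}{3}\right)} \left(-6858\right) = \sqrt{-1 - \frac{25}{12}} \left(-6858\right) = \sqrt{- \frac{37}{12}} \left(-6858\right) = \frac{i \sqrt{111}}{6} \left(-6858\right) = - 1143 i \sqrt{111}$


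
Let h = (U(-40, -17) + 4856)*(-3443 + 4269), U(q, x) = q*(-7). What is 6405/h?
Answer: 305/202016 ≈ 0.0015098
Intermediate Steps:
U(q, x) = -7*q
h = 4242336 (h = (-7*(-40) + 4856)*(-3443 + 4269) = (280 + 4856)*826 = 5136*826 = 4242336)
6405/h = 6405/4242336 = 6405*(1/4242336) = 305/202016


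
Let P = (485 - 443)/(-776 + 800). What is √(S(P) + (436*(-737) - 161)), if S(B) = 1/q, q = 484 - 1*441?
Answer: 3*I*√66048946/43 ≈ 567.0*I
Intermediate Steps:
q = 43 (q = 484 - 441 = 43)
P = 7/4 (P = 42/24 = 42*(1/24) = 7/4 ≈ 1.7500)
S(B) = 1/43
√(S(P) + (436*(-737) - 161)) = √(1/43 + (436*(-737) - 161)) = √(1/43 + (-321332 - 161)) = √(1/43 - 321493) = √(-13824198/43) = 3*I*√66048946/43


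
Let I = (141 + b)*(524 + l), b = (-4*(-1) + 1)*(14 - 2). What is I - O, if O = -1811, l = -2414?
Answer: -378079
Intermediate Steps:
b = 60 (b = (4 + 1)*12 = 5*12 = 60)
I = -379890 (I = (141 + 60)*(524 - 2414) = 201*(-1890) = -379890)
I - O = -379890 - 1*(-1811) = -379890 + 1811 = -378079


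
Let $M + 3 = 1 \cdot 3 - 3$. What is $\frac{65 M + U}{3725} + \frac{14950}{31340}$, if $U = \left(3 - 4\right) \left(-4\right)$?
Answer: $\frac{4970281}{11674150} \approx 0.42575$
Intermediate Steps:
$U = 4$ ($U = \left(-1\right) \left(-4\right) = 4$)
$M = -3$ ($M = -3 + \left(1 \cdot 3 - 3\right) = -3 + \left(3 - 3\right) = -3 + 0 = -3$)
$\frac{65 M + U}{3725} + \frac{14950}{31340} = \frac{65 \left(-3\right) + 4}{3725} + \frac{14950}{31340} = \left(-195 + 4\right) \frac{1}{3725} + 14950 \cdot \frac{1}{31340} = \left(-191\right) \frac{1}{3725} + \frac{1495}{3134} = - \frac{191}{3725} + \frac{1495}{3134} = \frac{4970281}{11674150}$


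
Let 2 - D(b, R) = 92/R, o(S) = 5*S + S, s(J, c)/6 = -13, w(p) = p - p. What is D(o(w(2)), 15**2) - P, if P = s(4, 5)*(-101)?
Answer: -1772192/225 ≈ -7876.4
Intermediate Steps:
w(p) = 0
s(J, c) = -78 (s(J, c) = 6*(-13) = -78)
o(S) = 6*S
D(b, R) = 2 - 92/R
P = 7878 (P = -78*(-101) = 7878)
D(o(w(2)), 15**2) - P = (2 - 92/(15**2)) - 1*7878 = (2 - 92/225) - 7878 = 358/225 - 7878 = -1772192/225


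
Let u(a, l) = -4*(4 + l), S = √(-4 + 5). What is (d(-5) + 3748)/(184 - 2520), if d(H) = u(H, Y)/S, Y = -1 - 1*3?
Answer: -937/584 ≈ -1.6045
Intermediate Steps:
S = 1 (S = √1 = 1)
Y = -4 (Y = -1 - 3 = -4)
u(a, l) = -16 - 4*l
d(H) = 0 (d(H) = (-16 - 4*(-4))/1 = (-16 + 16)*1 = 0*1 = 0)
(d(-5) + 3748)/(184 - 2520) = (0 + 3748)/(184 - 2520) = 3748/(-2336) = 3748*(-1/2336) = -937/584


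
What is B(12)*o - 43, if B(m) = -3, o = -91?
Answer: 230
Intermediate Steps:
B(12)*o - 43 = -3*(-91) - 43 = 273 - 43 = 230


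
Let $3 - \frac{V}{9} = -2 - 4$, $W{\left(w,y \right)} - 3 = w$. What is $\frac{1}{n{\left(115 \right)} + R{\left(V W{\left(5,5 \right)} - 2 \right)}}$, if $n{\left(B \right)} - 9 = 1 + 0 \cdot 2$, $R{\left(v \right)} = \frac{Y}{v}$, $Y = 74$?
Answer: $\frac{323}{3267} \approx 0.098867$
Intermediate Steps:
$W{\left(w,y \right)} = 3 + w$
$V = 81$ ($V = 27 - 9 \left(-2 - 4\right) = 27 - -54 = 27 + 54 = 81$)
$R{\left(v \right)} = \frac{74}{v}$
$n{\left(B \right)} = 10$ ($n{\left(B \right)} = 9 + \left(1 + 0 \cdot 2\right) = 9 + \left(1 + 0\right) = 9 + 1 = 10$)
$\frac{1}{n{\left(115 \right)} + R{\left(V W{\left(5,5 \right)} - 2 \right)}} = \frac{1}{10 + \frac{74}{81 \left(3 + 5\right) - 2}} = \frac{1}{10 + \frac{74}{81 \cdot 8 - 2}} = \frac{1}{10 + \frac{74}{648 - 2}} = \frac{1}{10 + \frac{74}{646}} = \frac{1}{10 + 74 \cdot \frac{1}{646}} = \frac{1}{10 + \frac{37}{323}} = \frac{1}{\frac{3267}{323}} = \frac{323}{3267}$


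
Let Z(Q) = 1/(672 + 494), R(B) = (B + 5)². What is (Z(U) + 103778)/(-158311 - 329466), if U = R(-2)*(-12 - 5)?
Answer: -121005149/568747982 ≈ -0.21276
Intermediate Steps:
R(B) = (5 + B)²
U = -153 (U = (5 - 2)²*(-12 - 5) = 3²*(-17) = 9*(-17) = -153)
Z(Q) = 1/1166
(Z(U) + 103778)/(-158311 - 329466) = (1/1166 + 103778)/(-158311 - 329466) = (121005149/1166)/(-487777) = (121005149/1166)*(-1/487777) = -121005149/568747982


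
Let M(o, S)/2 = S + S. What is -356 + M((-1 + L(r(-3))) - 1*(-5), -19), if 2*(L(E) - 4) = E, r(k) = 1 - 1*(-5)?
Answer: -432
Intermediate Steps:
r(k) = 6 (r(k) = 1 + 5 = 6)
L(E) = 4 + E/2
M(o, S) = 4*S (M(o, S) = 2*(S + S) = 2*(2*S) = 4*S)
-356 + M((-1 + L(r(-3))) - 1*(-5), -19) = -356 + 4*(-19) = -356 - 76 = -432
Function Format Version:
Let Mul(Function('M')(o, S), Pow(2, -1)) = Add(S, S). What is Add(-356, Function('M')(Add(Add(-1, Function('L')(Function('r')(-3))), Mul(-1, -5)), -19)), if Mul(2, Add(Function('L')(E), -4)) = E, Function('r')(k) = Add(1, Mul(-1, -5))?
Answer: -432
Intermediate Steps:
Function('r')(k) = 6 (Function('r')(k) = Add(1, 5) = 6)
Function('L')(E) = Add(4, Mul(Rational(1, 2), E))
Function('M')(o, S) = Mul(4, S) (Function('M')(o, S) = Mul(2, Add(S, S)) = Mul(2, Mul(2, S)) = Mul(4, S))
Add(-356, Function('M')(Add(Add(-1, Function('L')(Function('r')(-3))), Mul(-1, -5)), -19)) = Add(-356, Mul(4, -19)) = Add(-356, -76) = -432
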